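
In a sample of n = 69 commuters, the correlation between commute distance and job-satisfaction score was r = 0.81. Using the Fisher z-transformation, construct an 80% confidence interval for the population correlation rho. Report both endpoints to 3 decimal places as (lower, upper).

Fisher z: z_r = atanh(r) = ½·ln((1+0.81)/(1−0.81)) = 1.127029
SE(z) = 1/√(n−3) = 1/√66 = 0.123091
80% ⇒ z* = 1.282; margin = 1.282·0.123091 = 0.157803
CI on z-scale: (0.969226, 1.284832)
Back-transform: tanh(0.969226) = 0.748364, tanh(1.284832) = 0.857767

(0.748, 0.858)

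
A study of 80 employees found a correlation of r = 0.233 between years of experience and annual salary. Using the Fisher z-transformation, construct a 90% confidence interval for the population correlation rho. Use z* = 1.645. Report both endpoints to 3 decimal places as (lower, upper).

(0.050, 0.401)

z_r = atanh(0.233) = 0.237359;  SE = 1/√(n−3) = 1/√77 = 0.113961
z-limits: 0.237359 ± 1.645·0.113961 = 0.237359 ± 0.187466 = [0.049893, 0.424825]
ρ-limits: (tanh 0.049893, tanh 0.424825) = (0.050, 0.401)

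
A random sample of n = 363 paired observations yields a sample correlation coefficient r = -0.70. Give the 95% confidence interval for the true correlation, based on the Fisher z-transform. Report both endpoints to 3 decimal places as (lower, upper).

(-0.749, -0.643)

z_r = atanh(-0.70) = -0.867301;  SE = 1/√(n−3) = 1/√360 = 0.052705
z-limits: -0.867301 ± 1.960·0.052705 = -0.867301 ± 0.103302 = [-0.970603, -0.763999]
ρ-limits: (tanh -0.970603, tanh -0.763999) = (-0.749, -0.643)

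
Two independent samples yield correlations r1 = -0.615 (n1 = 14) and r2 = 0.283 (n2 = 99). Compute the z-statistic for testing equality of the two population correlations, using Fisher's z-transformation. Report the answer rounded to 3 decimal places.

-3.166

z1 = atanh(-0.615) = -0.716923,  z2 = atanh(0.283) = 0.290940
SE = √(1/(n1−3) + 1/(n2−3)) = √(1/11 + 1/96) = √(0.0909091 + 0.0104167) = √0.1013258 = 0.318317
z = (z1 − z2)/SE = (-0.716923 − 0.290940) / 0.318317 = -1.007863 / 0.318317 = -3.166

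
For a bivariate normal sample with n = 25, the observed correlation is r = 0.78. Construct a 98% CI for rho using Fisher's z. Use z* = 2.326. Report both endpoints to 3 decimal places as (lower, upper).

Fisher z: z_r = atanh(r) = ½·ln((1+0.78)/(1−0.78)) = 1.045371
SE(z) = 1/√(n−3) = 1/√22 = 0.213201
98% ⇒ z* = 2.326; margin = 2.326·0.213201 = 0.495906
CI on z-scale: (0.549465, 1.541277)
Back-transform: tanh(0.549465) = 0.500119, tanh(1.541277) = 0.912335

(0.500, 0.912)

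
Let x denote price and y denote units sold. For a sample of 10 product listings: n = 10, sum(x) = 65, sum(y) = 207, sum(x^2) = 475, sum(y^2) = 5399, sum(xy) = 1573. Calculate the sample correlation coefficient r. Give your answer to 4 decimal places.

0.9407

S_xy = nΣxy − ΣxΣy = 10·1573 − 65·207 = 15730 − 13455 = 2275
S_xx = nΣx² − (Σx)² = 10·475 − 65² = 4750 − 4225 = 525
S_yy = nΣy² − (Σy)² = 10·5399 − 207² = 53990 − 42849 = 11141
r = S_xy / √(S_xx·S_yy) = 2275 / √(525·11141) = 2275 / √5849025 = 2275 / 2418.4758 = 0.9407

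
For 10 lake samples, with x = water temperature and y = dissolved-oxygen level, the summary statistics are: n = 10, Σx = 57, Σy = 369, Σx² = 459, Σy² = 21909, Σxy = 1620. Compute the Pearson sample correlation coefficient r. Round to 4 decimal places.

-0.4583

Numerator: nΣxy − (Σx)(Σy) = 10·1620 − (57)(369) = -4833
Denominator: √[(nΣx²−(Σx)²)(nΣy²−(Σy)²)]
  nΣx²−(Σx)² = 10·459 − 3249 = 1341;  nΣy²−(Σy)² = 10·21909 − 136161 = 82929
  √(1341·82929) = √111207789 = 10545.5104
r = -4833 / 10545.5104 = -0.4583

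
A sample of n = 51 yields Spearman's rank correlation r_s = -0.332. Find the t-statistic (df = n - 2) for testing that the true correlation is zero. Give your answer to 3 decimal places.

1 − r_s² = 1 − 0.110224 = 0.889776;  √(1−r_s²) = 0.943279
√(n−2) = √49 = 7.000000
t = r_s·√(n−2)/√(1−r_s²) = -0.332 · 7.000000 / 0.943279 = -2.464

-2.464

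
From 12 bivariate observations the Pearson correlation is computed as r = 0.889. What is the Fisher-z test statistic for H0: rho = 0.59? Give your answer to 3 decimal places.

z_r = atanh(0.889) = 1.417136,  z_0 = atanh(0.59) = 0.677666
SE = 1/√(n−3) = 1/√9 = 0.333333
z = (z_r − z_0)/SE = (1.417136 − 0.677666) / 0.333333 = 0.739470 / 0.333333 = 2.218

2.218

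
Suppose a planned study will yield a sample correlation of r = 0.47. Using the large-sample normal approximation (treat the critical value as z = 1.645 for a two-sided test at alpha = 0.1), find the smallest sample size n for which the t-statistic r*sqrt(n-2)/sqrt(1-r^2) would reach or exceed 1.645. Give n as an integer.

12

r√(n−2)/√(1−r²) ≥ 1.645  ⇔  n−2 ≥ (1.645)²·(1−r²)/r²
(1−r²)/r² = (1−0.2209)/0.2209 = 3.5269
n ≥ 2 + 2.706025·3.5269 = 2 + 9.5439 = 11.5439
⌈11.5439⌉ = 12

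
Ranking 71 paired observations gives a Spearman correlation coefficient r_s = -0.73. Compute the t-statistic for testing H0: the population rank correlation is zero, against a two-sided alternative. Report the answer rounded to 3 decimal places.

-8.872

1 − r_s² = 1 − 0.5329 = 0.4671;  √(1−r_s²) = 0.683447
√(n−2) = √69 = 8.306624
t = r_s·√(n−2)/√(1−r_s²) = -0.73 · 8.306624 / 0.683447 = -8.872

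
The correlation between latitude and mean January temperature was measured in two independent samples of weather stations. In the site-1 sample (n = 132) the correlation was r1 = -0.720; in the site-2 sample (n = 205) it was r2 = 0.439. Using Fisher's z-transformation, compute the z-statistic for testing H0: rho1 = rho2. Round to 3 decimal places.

Fisher z-transforms: z1 = atanh(-0.720) = -0.907645, z2 = atanh(0.439) = 0.470991; difference d = -1.378636
Var(d) = 1/129 + 1/202 = 0.0077519 + 0.0049505 = 0.0127024
z = d/√Var(d) = -1.378636 / √0.0127024 = -1.378636 / 0.112705 = -12.232

-12.232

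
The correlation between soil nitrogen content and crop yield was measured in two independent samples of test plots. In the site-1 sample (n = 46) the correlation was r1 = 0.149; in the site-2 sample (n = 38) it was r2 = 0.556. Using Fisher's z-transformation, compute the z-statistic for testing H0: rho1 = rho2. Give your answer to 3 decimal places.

z1 = atanh(0.149) = 0.150118,  z2 = atanh(0.556) = 0.627025
SE = √(1/(n1−3) + 1/(n2−3)) = √(1/43 + 1/35) = √(0.0232558 + 0.0285714) = √0.0518272 = 0.227656
z = (z1 − z2)/SE = (0.150118 − 0.627025) / 0.227656 = -0.476907 / 0.227656 = -2.095

-2.095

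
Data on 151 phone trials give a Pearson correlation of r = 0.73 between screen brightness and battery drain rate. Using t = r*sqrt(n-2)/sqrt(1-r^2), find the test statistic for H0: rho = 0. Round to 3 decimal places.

t = r·√(n−2) / √(1−r²) with r = 0.73, n = 151
  = 0.73·√149 / √(1 − 0.5329)
  = 0.73·12.206556 / 0.683447
  = 8.910786 / 0.683447 = 13.038

13.038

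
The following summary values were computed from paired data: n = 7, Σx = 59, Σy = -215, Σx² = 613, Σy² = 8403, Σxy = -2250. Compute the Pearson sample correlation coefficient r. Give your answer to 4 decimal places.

Numerator: nΣxy − (Σx)(Σy) = 7·(-2250) − (59)(-215) = -3065
Denominator: √[(nΣx²−(Σx)²)(nΣy²−(Σy)²)]
  nΣx²−(Σx)² = 7·613 − 3481 = 810;  nΣy²−(Σy)² = 7·8403 − 46225 = 12596
  √(810·12596) = √10202760 = 3194.1760
r = -3065 / 3194.1760 = -0.9596

-0.9596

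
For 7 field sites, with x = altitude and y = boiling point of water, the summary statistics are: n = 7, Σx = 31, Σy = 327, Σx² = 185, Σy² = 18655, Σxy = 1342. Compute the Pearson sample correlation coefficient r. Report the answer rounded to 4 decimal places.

S_xy = nΣxy − ΣxΣy = 7·1342 − 31·327 = 9394 − 10137 = -743
S_xx = nΣx² − (Σx)² = 7·185 − 31² = 1295 − 961 = 334
S_yy = nΣy² − (Σy)² = 7·18655 − 327² = 130585 − 106929 = 23656
r = S_xy / √(S_xx·S_yy) = -743 / √(334·23656) = -743 / √7901104 = -743 / 2810.8903 = -0.2643

-0.2643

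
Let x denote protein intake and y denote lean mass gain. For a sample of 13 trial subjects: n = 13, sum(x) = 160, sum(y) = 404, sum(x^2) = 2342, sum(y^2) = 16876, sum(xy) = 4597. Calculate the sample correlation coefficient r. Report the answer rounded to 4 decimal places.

S_xy = nΣxy − ΣxΣy = 13·4597 − 160·404 = 59761 − 64640 = -4879
S_xx = nΣx² − (Σx)² = 13·2342 − 160² = 30446 − 25600 = 4846
S_yy = nΣy² − (Σy)² = 13·16876 − 404² = 219388 − 163216 = 56172
r = S_xy / √(S_xx·S_yy) = -4879 / √(4846·56172) = -4879 / √272209512 = -4879 / 16498.7730 = -0.2957

-0.2957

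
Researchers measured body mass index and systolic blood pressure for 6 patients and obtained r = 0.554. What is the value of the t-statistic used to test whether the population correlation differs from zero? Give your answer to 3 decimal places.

1 − r² = 1 − 0.306916 = 0.693084;  √(1−r²) = 0.832517
√(n−2) = √4 = 2.000000
t = r·√(n−2)/√(1−r²) = 0.554 · 2.000000 / 0.832517 = 1.331

1.331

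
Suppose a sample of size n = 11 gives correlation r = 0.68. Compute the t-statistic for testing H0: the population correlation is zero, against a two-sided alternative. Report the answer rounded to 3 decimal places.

1 − r² = 1 − 0.4624 = 0.5376;  √(1−r²) = 0.733212
√(n−2) = √9 = 3.000000
t = r·√(n−2)/√(1−r²) = 0.68 · 3.000000 / 0.733212 = 2.782

2.782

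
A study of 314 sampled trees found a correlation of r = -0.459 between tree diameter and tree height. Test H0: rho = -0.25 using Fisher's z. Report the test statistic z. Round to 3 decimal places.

z_r = atanh(-0.459) = -0.496044,  z_0 = atanh(-0.25) = -0.255413
SE = 1/√(n−3) = 1/√311 = 0.056705
z = (z_r − z_0)/SE = (-0.496044 − (-0.255413)) / 0.056705 = -0.240631 / 0.056705 = -4.244

-4.244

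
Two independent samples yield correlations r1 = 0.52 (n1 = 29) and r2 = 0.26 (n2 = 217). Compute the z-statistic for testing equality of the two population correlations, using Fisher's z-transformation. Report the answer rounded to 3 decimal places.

Fisher z-transforms: z1 = atanh(0.52) = 0.576340, z2 = atanh(0.26) = 0.266108; difference d = 0.310232
Var(d) = 1/26 + 1/214 = 0.0384615 + 0.0046729 = 0.0431344
z = d/√Var(d) = 0.310232 / √0.0431344 = 0.310232 / 0.207688 = 1.494

1.494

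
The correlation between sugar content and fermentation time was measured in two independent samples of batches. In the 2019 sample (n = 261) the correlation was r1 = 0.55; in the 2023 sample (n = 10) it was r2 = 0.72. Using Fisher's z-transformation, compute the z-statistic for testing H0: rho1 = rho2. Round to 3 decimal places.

Fisher z-transforms: z1 = atanh(0.55) = 0.618381, z2 = atanh(0.72) = 0.907645; difference d = -0.289264
Var(d) = 1/258 + 1/7 = 0.0038760 + 0.1428571 = 0.1467331
z = d/√Var(d) = -0.289264 / √0.1467331 = -0.289264 / 0.383058 = -0.755

-0.755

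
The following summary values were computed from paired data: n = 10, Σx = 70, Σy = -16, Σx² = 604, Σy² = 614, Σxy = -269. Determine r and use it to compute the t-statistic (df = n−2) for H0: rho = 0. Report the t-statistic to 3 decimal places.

-2.156

Numerator: nΣxy − (Σx)(Σy) = 10·(-269) − (70)(-16) = -1570
Denominator: √[(nΣx²−(Σx)²)(nΣy²−(Σy)²)]
  nΣx²−(Σx)² = 10·604 − 4900 = 1140;  nΣy²−(Σy)² = 10·614 − 256 = 5884
  √(1140·5884) = √6707760 = 2589.9344
r = -1570 / 2589.9344 = -0.6062
t = r·√(n−2)/√(1−r²) = -0.6062·√8 / √(1−0.367478) = -1.714593 / 0.795313 = -2.156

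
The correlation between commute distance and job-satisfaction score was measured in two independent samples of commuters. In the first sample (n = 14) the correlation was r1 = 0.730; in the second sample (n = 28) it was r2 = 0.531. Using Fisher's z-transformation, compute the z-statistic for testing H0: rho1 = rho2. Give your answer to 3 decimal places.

Fisher z-transforms: z1 = atanh(0.730) = 0.928727, z2 = atanh(0.531) = 0.591537; difference d = 0.337190
Var(d) = 1/11 + 1/25 = 0.0909091 + 0.0400000 = 0.1309091
z = d/√Var(d) = 0.337190 / √0.1309091 = 0.337190 / 0.361814 = 0.932

0.932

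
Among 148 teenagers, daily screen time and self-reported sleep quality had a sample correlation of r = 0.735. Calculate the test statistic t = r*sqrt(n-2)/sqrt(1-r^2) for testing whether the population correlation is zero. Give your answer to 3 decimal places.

13.098

t = r·√(n−2) / √(1−r²) with r = 0.735, n = 148
  = 0.735·√146 / √(1 − 0.540225)
  = 0.735·12.083046 / 0.678067
  = 8.881039 / 0.678067 = 13.098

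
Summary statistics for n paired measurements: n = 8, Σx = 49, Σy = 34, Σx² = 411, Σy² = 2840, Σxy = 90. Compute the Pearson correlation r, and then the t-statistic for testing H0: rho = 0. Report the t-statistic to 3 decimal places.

-0.543

Numerator: nΣxy − (Σx)(Σy) = 8·90 − (49)(34) = -946
Denominator: √[(nΣx²−(Σx)²)(nΣy²−(Σy)²)]
  nΣx²−(Σx)² = 8·411 − 2401 = 887;  nΣy²−(Σy)² = 8·2840 − 1156 = 21564
  √(887·21564) = √19127268 = 4373.4732
r = -946 / 4373.4732 = -0.2163
t = r·√(n−2)/√(1−r²) = -0.2163·√6 / √(1−0.046786) = -0.529825 / 0.976327 = -0.543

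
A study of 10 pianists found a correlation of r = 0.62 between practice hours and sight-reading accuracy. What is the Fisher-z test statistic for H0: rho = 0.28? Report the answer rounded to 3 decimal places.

z_r = atanh(0.62) = 0.725005,  z_0 = atanh(0.28) = 0.287682
SE = 1/√(n−3) = 1/√7 = 0.377964
z = (z_r − z_0)/SE = (0.725005 − 0.287682) / 0.377964 = 0.437323 / 0.377964 = 1.157

1.157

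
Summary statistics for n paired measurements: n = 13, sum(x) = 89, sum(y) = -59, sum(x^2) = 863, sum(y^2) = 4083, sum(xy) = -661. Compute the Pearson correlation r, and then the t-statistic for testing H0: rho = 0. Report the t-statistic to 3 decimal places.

Numerator: nΣxy − (Σx)(Σy) = 13·(-661) − (89)(-59) = -3342
Denominator: √[(nΣx²−(Σx)²)(nΣy²−(Σy)²)]
  nΣx²−(Σx)² = 13·863 − 7921 = 3298;  nΣy²−(Σy)² = 13·4083 − 3481 = 49598
  √(3298·49598) = √163574204 = 12789.6131
r = -3342 / 12789.6131 = -0.2613
t = r·√(n−2)/√(1−r²) = -0.2613·√11 / √(1−0.068278) = -0.866634 / 0.965257 = -0.898

-0.898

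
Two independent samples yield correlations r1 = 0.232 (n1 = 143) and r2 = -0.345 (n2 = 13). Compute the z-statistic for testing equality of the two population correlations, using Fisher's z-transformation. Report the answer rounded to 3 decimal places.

1.821

Fisher z-transforms: z1 = atanh(0.232) = 0.236302, z2 = atanh(-0.345) = -0.359757; difference d = 0.596059
Var(d) = 1/140 + 1/10 = 0.0071429 + 0.1000000 = 0.1071429
z = d/√Var(d) = 0.596059 / √0.1071429 = 0.596059 / 0.327327 = 1.821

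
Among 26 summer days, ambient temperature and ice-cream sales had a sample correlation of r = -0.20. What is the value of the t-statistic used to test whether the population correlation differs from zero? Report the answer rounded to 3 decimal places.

1 − r² = 1 − 0.0400 = 0.9600;  √(1−r²) = 0.979796
√(n−2) = √24 = 4.898979
t = r·√(n−2)/√(1−r²) = -0.20 · 4.898979 / 0.979796 = -1.000

-1.000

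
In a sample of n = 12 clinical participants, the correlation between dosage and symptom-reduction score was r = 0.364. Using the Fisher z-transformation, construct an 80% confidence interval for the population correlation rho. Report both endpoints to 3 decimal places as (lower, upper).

(-0.046, 0.669)

Fisher z: z_r = atanh(r) = ½·ln((1+0.364)/(1−0.364)) = 0.381489
SE(z) = 1/√(n−3) = 1/√9 = 0.333333
80% ⇒ z* = 1.282; margin = 1.282·0.333333 = 0.427333
CI on z-scale: (-0.045844, 0.808822)
Back-transform: tanh(-0.045844) = -0.045812, tanh(0.808822) = 0.668940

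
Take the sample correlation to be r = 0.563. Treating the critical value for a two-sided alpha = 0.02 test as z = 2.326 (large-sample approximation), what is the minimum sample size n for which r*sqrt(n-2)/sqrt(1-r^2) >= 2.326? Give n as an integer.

14

Need r·√(n−2)/√(1−r²) ≥ 2.326
√(n−2) ≥ 2.326·√(1−0.316969) / 0.563 = 2.326·0.826457 / 0.563 = 3.4145
n−2 ≥ 11.6588  ⇒  n ≥ 13.6588
Smallest integer n = 14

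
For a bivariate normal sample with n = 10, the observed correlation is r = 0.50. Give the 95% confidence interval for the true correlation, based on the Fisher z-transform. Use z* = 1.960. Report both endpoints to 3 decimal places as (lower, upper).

(-0.189, 0.859)

Fisher z: z_r = atanh(r) = ½·ln((1+0.50)/(1−0.50)) = 0.549306
SE(z) = 1/√(n−3) = 1/√7 = 0.377964
95% ⇒ z* = 1.960; margin = 1.960·0.377964 = 0.740809
CI on z-scale: (-0.191503, 1.290115)
Back-transform: tanh(-0.191503) = -0.189196, tanh(1.290115) = 0.859157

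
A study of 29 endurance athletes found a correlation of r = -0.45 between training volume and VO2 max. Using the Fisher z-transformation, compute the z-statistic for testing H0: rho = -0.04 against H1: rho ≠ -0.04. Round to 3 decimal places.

-2.267

z_r = atanh(-0.45) = -0.484700,  z_0 = atanh(-0.04) = -0.040021
SE = 1/√(n−3) = 1/√26 = 0.196116
z = (z_r − z_0)/SE = (-0.484700 − (-0.040021)) / 0.196116 = -0.444679 / 0.196116 = -2.267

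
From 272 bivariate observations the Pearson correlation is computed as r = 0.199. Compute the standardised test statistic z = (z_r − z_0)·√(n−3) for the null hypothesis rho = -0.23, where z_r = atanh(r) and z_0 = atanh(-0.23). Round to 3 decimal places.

7.149

Fisher z: atanh(0.199) = 0.201691, atanh(-0.23) = -0.234189
z = (z_r − z_0)·√(n−3) = (0.201691 − (-0.234189))·√269 = 0.435880 · 16.401219 = 7.149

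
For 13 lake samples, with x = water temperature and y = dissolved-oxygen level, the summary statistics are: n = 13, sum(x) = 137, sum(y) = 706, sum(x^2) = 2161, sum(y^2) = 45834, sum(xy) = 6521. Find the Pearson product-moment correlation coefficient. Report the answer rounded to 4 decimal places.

S_xy = nΣxy − ΣxΣy = 13·6521 − 137·706 = 84773 − 96722 = -11949
S_xx = nΣx² − (Σx)² = 13·2161 − 137² = 28093 − 18769 = 9324
S_yy = nΣy² − (Σy)² = 13·45834 − 706² = 595842 − 498436 = 97406
r = S_xy / √(S_xx·S_yy) = -11949 / √(9324·97406) = -11949 / √908213544 = -11949 / 30136.5815 = -0.3965

-0.3965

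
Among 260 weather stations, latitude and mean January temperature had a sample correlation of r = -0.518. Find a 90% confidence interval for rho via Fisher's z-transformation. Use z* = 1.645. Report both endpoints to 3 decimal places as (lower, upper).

z_r = atanh(-0.518) = -0.573602;  SE = 1/√(n−3) = 1/√257 = 0.062378
z-limits: -0.573602 ± 1.645·0.062378 = -0.573602 ± 0.102612 = [-0.676214, -0.470990]
ρ-limits: (tanh -0.676214, tanh -0.470990) = (-0.589, -0.439)

(-0.589, -0.439)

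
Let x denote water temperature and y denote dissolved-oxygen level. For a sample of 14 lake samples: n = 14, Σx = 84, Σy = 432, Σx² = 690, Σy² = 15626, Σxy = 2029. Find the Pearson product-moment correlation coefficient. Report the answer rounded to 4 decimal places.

-0.8616

Numerator: nΣxy − (Σx)(Σy) = 14·2029 − (84)(432) = -7882
Denominator: √[(nΣx²−(Σx)²)(nΣy²−(Σy)²)]
  nΣx²−(Σx)² = 14·690 − 7056 = 2604;  nΣy²−(Σy)² = 14·15626 − 186624 = 32140
  √(2604·32140) = √83692560 = 9148.3638
r = -7882 / 9148.3638 = -0.8616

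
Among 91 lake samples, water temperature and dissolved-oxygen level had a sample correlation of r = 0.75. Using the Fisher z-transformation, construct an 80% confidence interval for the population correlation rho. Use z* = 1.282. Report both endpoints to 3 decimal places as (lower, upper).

(0.684, 0.804)

z_r = atanh(0.75) = 0.972955;  SE = 1/√(n−3) = 1/√88 = 0.106600
z-limits: 0.972955 ± 1.282·0.106600 = 0.972955 ± 0.136661 = [0.836294, 1.109616]
ρ-limits: (tanh 0.836294, tanh 1.109616) = (0.684, 0.804)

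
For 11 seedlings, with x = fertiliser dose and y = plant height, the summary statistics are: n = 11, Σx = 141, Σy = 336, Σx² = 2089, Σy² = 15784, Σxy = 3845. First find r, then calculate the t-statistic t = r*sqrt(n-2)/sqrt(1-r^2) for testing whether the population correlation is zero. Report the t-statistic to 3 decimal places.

S_xy = nΣxy − ΣxΣy = 11·3845 − 141·336 = 42295 − 47376 = -5081
S_xx = nΣx² − (Σx)² = 11·2089 − 141² = 22979 − 19881 = 3098
S_yy = nΣy² − (Σy)² = 11·15784 − 336² = 173624 − 112896 = 60728
r = S_xy / √(S_xx·S_yy) = -5081 / √(3098·60728) = -5081 / √188135344 = -5081 / 13716.2438 = -0.3704
t = r·√(n−2)/√(1−r²) = -0.3704·√9 / √(1−0.137196) = -1.111200 / 0.928872 = -1.196

-1.196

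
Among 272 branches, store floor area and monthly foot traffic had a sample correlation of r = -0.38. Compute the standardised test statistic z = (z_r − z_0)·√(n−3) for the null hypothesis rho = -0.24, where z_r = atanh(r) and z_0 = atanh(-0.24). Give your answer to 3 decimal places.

z_r = atanh(-0.38) = -0.400060,  z_0 = atanh(-0.24) = -0.244774
SE = 1/√(n−3) = 1/√269 = 0.060971
z = (z_r − z_0)/SE = (-0.400060 − (-0.244774)) / 0.060971 = -0.155286 / 0.060971 = -2.547

-2.547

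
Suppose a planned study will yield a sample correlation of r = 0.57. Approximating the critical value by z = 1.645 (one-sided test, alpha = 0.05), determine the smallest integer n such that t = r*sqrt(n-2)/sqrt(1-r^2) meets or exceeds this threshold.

8

r√(n−2)/√(1−r²) ≥ 1.645  ⇔  n−2 ≥ (1.645)²·(1−r²)/r²
(1−r²)/r² = (1−0.3249)/0.3249 = 2.0779
n ≥ 2 + 2.706025·2.0779 = 2 + 5.6228 = 7.6228
⌈7.6228⌉ = 8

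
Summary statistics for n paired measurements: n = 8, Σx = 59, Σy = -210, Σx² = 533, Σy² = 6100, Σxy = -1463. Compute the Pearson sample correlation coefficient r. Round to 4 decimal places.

Numerator: nΣxy − (Σx)(Σy) = 8·(-1463) − (59)(-210) = 686
Denominator: √[(nΣx²−(Σx)²)(nΣy²−(Σy)²)]
  nΣx²−(Σx)² = 8·533 − 3481 = 783;  nΣy²−(Σy)² = 8·6100 − 44100 = 4700
  √(783·4700) = √3680100 = 1918.3587
r = 686 / 1918.3587 = 0.3576

0.3576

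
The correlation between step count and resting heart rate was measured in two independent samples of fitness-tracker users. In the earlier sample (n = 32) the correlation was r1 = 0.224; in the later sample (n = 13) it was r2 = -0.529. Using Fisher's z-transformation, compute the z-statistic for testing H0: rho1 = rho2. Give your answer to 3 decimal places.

2.227

z1 = atanh(0.224) = 0.227863,  z2 = atanh(-0.529) = -0.588756
SE = √(1/(n1−3) + 1/(n2−3)) = √(1/29 + 1/10) = √(0.0344828 + 0.1000000) = √0.1344828 = 0.366719
z = (z1 − z2)/SE = (0.227863 − (-0.588756)) / 0.366719 = 0.816619 / 0.366719 = 2.227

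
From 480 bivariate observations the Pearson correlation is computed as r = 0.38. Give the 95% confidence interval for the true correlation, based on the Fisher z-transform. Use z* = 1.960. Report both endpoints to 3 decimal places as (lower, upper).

z_r = atanh(0.38) = 0.400060;  SE = 1/√(n−3) = 1/√477 = 0.045787
z-limits: 0.400060 ± 1.960·0.045787 = 0.400060 ± 0.089743 = [0.310317, 0.489803]
ρ-limits: (tanh 0.310317, tanh 0.489803) = (0.301, 0.454)

(0.301, 0.454)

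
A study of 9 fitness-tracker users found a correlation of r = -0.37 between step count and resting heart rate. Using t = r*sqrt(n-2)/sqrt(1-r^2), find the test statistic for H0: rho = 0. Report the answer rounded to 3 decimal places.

-1.054

1 − r² = 1 − 0.1369 = 0.8631;  √(1−r²) = 0.929032
√(n−2) = √7 = 2.645751
t = r·√(n−2)/√(1−r²) = -0.37 · 2.645751 / 0.929032 = -1.054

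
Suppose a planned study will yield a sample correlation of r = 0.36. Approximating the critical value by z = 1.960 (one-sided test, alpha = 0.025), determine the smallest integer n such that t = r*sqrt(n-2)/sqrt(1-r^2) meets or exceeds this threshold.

28

Need r·√(n−2)/√(1−r²) ≥ 1.960
√(n−2) ≥ 1.960·√(1−0.1296) / 0.36 = 1.960·0.932952 / 0.36 = 5.0794
n−2 ≥ 25.8003  ⇒  n ≥ 27.8003
Smallest integer n = 28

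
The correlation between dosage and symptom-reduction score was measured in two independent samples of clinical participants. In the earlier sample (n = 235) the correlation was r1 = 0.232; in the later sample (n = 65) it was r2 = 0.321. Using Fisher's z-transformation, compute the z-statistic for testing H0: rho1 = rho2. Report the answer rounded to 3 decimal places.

Fisher z-transforms: z1 = atanh(0.232) = 0.236302, z2 = atanh(0.321) = 0.332762; difference d = -0.096460
Var(d) = 1/232 + 1/62 = 0.0043103 + 0.0161290 = 0.0204393
z = d/√Var(d) = -0.096460 / √0.0204393 = -0.096460 / 0.142966 = -0.675

-0.675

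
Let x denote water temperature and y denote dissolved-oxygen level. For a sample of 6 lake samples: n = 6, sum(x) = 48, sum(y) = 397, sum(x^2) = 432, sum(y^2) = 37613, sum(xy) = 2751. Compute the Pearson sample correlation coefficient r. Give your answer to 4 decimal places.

Numerator: nΣxy − (Σx)(Σy) = 6·2751 − (48)(397) = -2550
Denominator: √[(nΣx²−(Σx)²)(nΣy²−(Σy)²)]
  nΣx²−(Σx)² = 6·432 − 2304 = 288;  nΣy²−(Σy)² = 6·37613 − 157609 = 68069
  √(288·68069) = √19603872 = 4427.6260
r = -2550 / 4427.6260 = -0.5759

-0.5759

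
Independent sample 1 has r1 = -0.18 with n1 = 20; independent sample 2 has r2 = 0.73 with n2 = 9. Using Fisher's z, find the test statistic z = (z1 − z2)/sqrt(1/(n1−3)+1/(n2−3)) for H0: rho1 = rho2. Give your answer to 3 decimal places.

z1 = atanh(-0.18) = -0.181983,  z2 = atanh(0.73) = 0.928727
SE = √(1/(n1−3) + 1/(n2−3)) = √(1/17 + 1/6) = √(0.0588235 + 0.1666667) = √0.2254902 = 0.474858
z = (z1 − z2)/SE = (-0.181983 − 0.928727) / 0.474858 = -1.110710 / 0.474858 = -2.339

-2.339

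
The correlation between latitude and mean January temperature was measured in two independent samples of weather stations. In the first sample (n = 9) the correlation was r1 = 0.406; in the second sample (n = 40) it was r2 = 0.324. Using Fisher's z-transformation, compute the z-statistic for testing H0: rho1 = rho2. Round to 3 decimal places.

0.215

z1 = atanh(0.406) = 0.430812,  z2 = atanh(0.324) = 0.336110
SE = √(1/(n1−3) + 1/(n2−3)) = √(1/6 + 1/37) = √(0.1666667 + 0.0270270) = √0.1936937 = 0.440106
z = (z1 − z2)/SE = (0.430812 − 0.336110) / 0.440106 = 0.094702 / 0.440106 = 0.215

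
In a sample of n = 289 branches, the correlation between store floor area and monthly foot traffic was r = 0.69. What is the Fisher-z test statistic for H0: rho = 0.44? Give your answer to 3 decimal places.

6.354

Fisher z: atanh(0.69) = 0.847956, atanh(0.44) = 0.472231
z = (z_r − z_0)·√(n−3) = (0.847956 − 0.472231)·√286 = 0.375725 · 16.911535 = 6.354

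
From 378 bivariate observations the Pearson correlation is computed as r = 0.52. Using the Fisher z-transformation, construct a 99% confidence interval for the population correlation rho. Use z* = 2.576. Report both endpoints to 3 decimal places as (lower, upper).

(0.416, 0.610)

z_r = atanh(0.52) = 0.576340;  SE = 1/√(n−3) = 1/√375 = 0.051640
z-limits: 0.576340 ± 2.576·0.051640 = 0.576340 ± 0.133025 = [0.443315, 0.709365]
ρ-limits: (tanh 0.443315, tanh 0.709365) = (0.416, 0.610)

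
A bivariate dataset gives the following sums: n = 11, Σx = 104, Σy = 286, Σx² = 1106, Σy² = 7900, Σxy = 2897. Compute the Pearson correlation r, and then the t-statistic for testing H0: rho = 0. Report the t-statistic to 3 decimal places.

4.126

Numerator: nΣxy − (Σx)(Σy) = 11·2897 − (104)(286) = 2123
Denominator: √[(nΣx²−(Σx)²)(nΣy²−(Σy)²)]
  nΣx²−(Σx)² = 11·1106 − 10816 = 1350;  nΣy²−(Σy)² = 11·7900 − 81796 = 5104
  √(1350·5104) = √6890400 = 2624.9571
r = 2123 / 2624.9571 = 0.8088
t = r·√(n−2)/√(1−r²) = 0.8088·√9 / √(1−0.654157) = 2.426400 / 0.588084 = 4.126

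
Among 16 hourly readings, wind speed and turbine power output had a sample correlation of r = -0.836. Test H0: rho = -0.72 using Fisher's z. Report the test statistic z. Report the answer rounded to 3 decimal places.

-1.082

z_r = atanh(-0.836) = -1.207739,  z_0 = atanh(-0.72) = -0.907645
SE = 1/√(n−3) = 1/√13 = 0.277350
z = (z_r − z_0)/SE = (-1.207739 − (-0.907645)) / 0.277350 = -0.300094 / 0.277350 = -1.082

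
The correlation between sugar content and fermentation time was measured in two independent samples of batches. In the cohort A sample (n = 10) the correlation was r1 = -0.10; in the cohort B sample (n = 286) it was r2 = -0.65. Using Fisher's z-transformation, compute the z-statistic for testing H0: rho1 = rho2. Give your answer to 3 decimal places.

1.764

Fisher z-transforms: z1 = atanh(-0.10) = -0.100335, z2 = atanh(-0.65) = -0.775299; difference d = 0.674964
Var(d) = 1/7 + 1/283 = 0.1428571 + 0.0035336 = 0.1463907
z = d/√Var(d) = 0.674964 / √0.1463907 = 0.674964 / 0.382610 = 1.764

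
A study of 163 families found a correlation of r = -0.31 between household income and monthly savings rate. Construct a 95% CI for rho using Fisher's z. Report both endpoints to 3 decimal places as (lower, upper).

Fisher z: z_r = atanh(r) = ½·ln((1+(-0.31))/(1−(-0.31))) = -0.320545
SE(z) = 1/√(n−3) = 1/√160 = 0.079057
95% ⇒ z* = 1.960; margin = 1.960·0.079057 = 0.154952
CI on z-scale: (-0.475497, -0.165593)
Back-transform: tanh(-0.475497) = -0.442630, tanh(-0.165593) = -0.164096

(-0.443, -0.164)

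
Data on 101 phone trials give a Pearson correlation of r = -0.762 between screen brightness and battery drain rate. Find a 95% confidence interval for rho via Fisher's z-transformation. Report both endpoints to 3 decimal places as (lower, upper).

(-0.833, -0.666)

z_r = atanh(-0.762) = -1.000967;  SE = 1/√(n−3) = 1/√98 = 0.101015
z-limits: -1.000967 ± 1.960·0.101015 = -1.000967 ± 0.197989 = [-1.198956, -0.802978]
ρ-limits: (tanh -1.198956, tanh -0.802978) = (-0.833, -0.666)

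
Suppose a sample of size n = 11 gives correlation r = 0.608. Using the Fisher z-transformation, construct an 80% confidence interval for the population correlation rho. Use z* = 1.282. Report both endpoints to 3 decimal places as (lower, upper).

(0.247, 0.821)

z_r = atanh(0.608) = 0.705742;  SE = 1/√(n−3) = 1/√8 = 0.353553
z-limits: 0.705742 ± 1.282·0.353553 = 0.705742 ± 0.453255 = [0.252487, 1.158997]
ρ-limits: (tanh 0.252487, tanh 1.158997) = (0.247, 0.821)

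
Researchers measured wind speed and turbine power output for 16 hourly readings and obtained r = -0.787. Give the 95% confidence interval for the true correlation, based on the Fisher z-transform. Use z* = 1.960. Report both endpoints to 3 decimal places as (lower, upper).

Fisher z: z_r = atanh(r) = ½·ln((1+(-0.787))/(1−(-0.787))) = -1.063501
SE(z) = 1/√(n−3) = 1/√13 = 0.277350
95% ⇒ z* = 1.960; margin = 1.960·0.277350 = 0.543606
CI on z-scale: (-1.607107, -0.519895)
Back-transform: tanh(-1.607107) = -0.922731, tanh(-0.519895) = -0.477619

(-0.923, -0.478)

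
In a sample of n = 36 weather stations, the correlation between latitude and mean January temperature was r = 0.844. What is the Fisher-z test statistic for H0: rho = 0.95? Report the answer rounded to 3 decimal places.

-3.429

Fisher z: atanh(0.844) = 1.234918, atanh(0.95) = 1.831781
z = (z_r − z_0)·√(n−3) = (1.234918 − 1.831781)·√33 = -0.596863 · 5.744563 = -3.429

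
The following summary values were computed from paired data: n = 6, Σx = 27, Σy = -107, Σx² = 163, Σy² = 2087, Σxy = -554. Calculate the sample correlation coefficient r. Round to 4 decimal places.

-0.8416

S_xy = nΣxy − ΣxΣy = 6·(-554) − 27·(-107) = -3324 − (-2889) = -435
S_xx = nΣx² − (Σx)² = 6·163 − 27² = 978 − 729 = 249
S_yy = nΣy² − (Σy)² = 6·2087 − (-107)² = 12522 − 11449 = 1073
r = S_xy / √(S_xx·S_yy) = -435 / √(249·1073) = -435 / √267177 = -435 / 516.8917 = -0.8416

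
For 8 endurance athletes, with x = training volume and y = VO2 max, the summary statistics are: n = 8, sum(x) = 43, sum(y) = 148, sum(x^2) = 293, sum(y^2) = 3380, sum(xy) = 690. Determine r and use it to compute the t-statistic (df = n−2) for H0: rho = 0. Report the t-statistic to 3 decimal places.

Numerator: nΣxy − (Σx)(Σy) = 8·690 − (43)(148) = -844
Denominator: √[(nΣx²−(Σx)²)(nΣy²−(Σy)²)]
  nΣx²−(Σx)² = 8·293 − 1849 = 495;  nΣy²−(Σy)² = 8·3380 − 21904 = 5136
  √(495·5136) = √2542320 = 1594.4654
r = -844 / 1594.4654 = -0.5293
t = r·√(n−2)/√(1−r²) = -0.5293·√6 / √(1−0.280158) = -1.296515 / 0.848435 = -1.528

-1.528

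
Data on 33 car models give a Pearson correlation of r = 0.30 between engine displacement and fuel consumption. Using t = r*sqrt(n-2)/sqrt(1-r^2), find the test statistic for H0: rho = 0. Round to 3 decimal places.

1 − r² = 1 − 0.0900 = 0.9100;  √(1−r²) = 0.953939
√(n−2) = √31 = 5.567764
t = r·√(n−2)/√(1−r²) = 0.30 · 5.567764 / 0.953939 = 1.751

1.751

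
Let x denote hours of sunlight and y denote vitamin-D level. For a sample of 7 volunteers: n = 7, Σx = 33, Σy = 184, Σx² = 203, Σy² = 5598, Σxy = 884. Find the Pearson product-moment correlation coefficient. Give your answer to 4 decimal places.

Numerator: nΣxy − (Σx)(Σy) = 7·884 − (33)(184) = 116
Denominator: √[(nΣx²−(Σx)²)(nΣy²−(Σy)²)]
  nΣx²−(Σx)² = 7·203 − 1089 = 332;  nΣy²−(Σy)² = 7·5598 − 33856 = 5330
  √(332·5330) = √1769560 = 1330.2481
r = 116 / 1330.2481 = 0.0872

0.0872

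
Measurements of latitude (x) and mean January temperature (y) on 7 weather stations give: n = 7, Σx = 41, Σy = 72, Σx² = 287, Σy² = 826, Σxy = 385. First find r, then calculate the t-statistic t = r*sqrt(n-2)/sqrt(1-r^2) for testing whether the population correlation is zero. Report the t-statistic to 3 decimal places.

-1.593

S_xy = nΣxy − ΣxΣy = 7·385 − 41·72 = 2695 − 2952 = -257
S_xx = nΣx² − (Σx)² = 7·287 − 41² = 2009 − 1681 = 328
S_yy = nΣy² − (Σy)² = 7·826 − 72² = 5782 − 5184 = 598
r = S_xy / √(S_xx·S_yy) = -257 / √(328·598) = -257 / √196144 = -257 / 442.8815 = -0.5803
t = r·√(n−2)/√(1−r²) = -0.5803·√5 / √(1−0.336748) = -1.297590 / 0.814403 = -1.593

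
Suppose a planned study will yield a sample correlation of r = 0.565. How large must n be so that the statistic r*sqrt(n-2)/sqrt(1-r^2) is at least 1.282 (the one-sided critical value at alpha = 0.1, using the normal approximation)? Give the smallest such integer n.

6

Need r·√(n−2)/√(1−r²) ≥ 1.282
√(n−2) ≥ 1.282·√(1−0.319225) / 0.565 = 1.282·0.825091 / 0.565 = 1.8722
n−2 ≥ 3.5051  ⇒  n ≥ 5.5051
Smallest integer n = 6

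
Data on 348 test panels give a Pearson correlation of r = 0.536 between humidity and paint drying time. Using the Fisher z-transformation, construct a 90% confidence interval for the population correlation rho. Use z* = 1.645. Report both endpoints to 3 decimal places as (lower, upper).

(0.470, 0.596)

Fisher z: z_r = atanh(r) = ½·ln((1+0.536)/(1−0.536)) = 0.598526
SE(z) = 1/√(n−3) = 1/√345 = 0.053838
90% ⇒ z* = 1.645; margin = 1.645·0.053838 = 0.088564
CI on z-scale: (0.509962, 0.687090)
Back-transform: tanh(0.509962) = 0.469916, tanh(0.687090) = 0.596109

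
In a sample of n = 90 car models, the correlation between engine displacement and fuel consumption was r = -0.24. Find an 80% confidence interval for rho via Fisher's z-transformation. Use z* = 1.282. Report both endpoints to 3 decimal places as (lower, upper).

(-0.365, -0.107)

Fisher z: z_r = atanh(r) = ½·ln((1+(-0.24))/(1−(-0.24))) = -0.244774
SE(z) = 1/√(n−3) = 1/√87 = 0.107211
80% ⇒ z* = 1.282; margin = 1.282·0.107211 = 0.137445
CI on z-scale: (-0.382219, -0.107329)
Back-transform: tanh(-0.382219) = -0.364633, tanh(-0.107329) = -0.106919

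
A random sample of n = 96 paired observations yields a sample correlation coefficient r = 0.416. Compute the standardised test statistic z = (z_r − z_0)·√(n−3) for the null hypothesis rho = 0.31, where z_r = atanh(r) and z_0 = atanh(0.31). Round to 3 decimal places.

z_r = atanh(0.416) = 0.442845,  z_0 = atanh(0.31) = 0.320545
SE = 1/√(n−3) = 1/√93 = 0.103695
z = (z_r − z_0)/SE = (0.442845 − 0.320545) / 0.103695 = 0.122300 / 0.103695 = 1.179

1.179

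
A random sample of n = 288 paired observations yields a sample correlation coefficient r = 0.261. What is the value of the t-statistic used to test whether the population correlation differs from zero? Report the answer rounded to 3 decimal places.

4.572

1 − r² = 1 − 0.068121 = 0.931879;  √(1−r²) = 0.965339
√(n−2) = √286 = 16.911535
t = r·√(n−2)/√(1−r²) = 0.261 · 16.911535 / 0.965339 = 4.572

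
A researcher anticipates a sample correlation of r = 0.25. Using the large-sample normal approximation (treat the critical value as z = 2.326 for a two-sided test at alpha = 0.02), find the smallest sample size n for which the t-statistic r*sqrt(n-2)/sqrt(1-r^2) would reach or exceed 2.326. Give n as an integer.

84

r√(n−2)/√(1−r²) ≥ 2.326  ⇔  n−2 ≥ (2.326)²·(1−r²)/r²
(1−r²)/r² = (1−0.0625)/0.0625 = 15.0000
n ≥ 2 + 5.410276·15.0000 = 2 + 81.1541 = 83.1541
⌈83.1541⌉ = 84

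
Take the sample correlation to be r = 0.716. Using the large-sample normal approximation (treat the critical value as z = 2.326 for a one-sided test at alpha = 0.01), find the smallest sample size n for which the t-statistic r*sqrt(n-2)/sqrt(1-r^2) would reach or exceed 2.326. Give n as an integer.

8

Need r·√(n−2)/√(1−r²) ≥ 2.326
√(n−2) ≥ 2.326·√(1−0.512656) / 0.716 = 2.326·0.698100 / 0.716 = 2.2679
n−2 ≥ 5.1434  ⇒  n ≥ 7.1434
Smallest integer n = 8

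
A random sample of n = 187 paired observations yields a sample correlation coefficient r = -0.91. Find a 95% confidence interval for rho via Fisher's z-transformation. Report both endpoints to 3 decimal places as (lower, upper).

(-0.932, -0.882)

Fisher z: z_r = atanh(r) = ½·ln((1+(-0.91))/(1−(-0.91))) = -1.527524
SE(z) = 1/√(n−3) = 1/√184 = 0.073721
95% ⇒ z* = 1.960; margin = 1.960·0.073721 = 0.144493
CI on z-scale: (-1.672017, -1.383031)
Back-transform: tanh(-1.672017) = -0.931818, tanh(-1.383031) = -0.881628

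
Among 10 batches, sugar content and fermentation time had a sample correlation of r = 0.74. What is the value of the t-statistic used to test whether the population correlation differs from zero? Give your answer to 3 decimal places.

3.112

t = r·√(n−2) / √(1−r²) with r = 0.74, n = 10
  = 0.74·√8 / √(1 − 0.5476)
  = 0.74·2.828427 / 0.672607
  = 2.093036 / 0.672607 = 3.112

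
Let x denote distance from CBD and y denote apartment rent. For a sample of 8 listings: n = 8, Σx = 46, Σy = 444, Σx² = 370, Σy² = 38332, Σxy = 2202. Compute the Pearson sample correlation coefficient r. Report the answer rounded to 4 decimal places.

-0.2921

Numerator: nΣxy − (Σx)(Σy) = 8·2202 − (46)(444) = -2808
Denominator: √[(nΣx²−(Σx)²)(nΣy²−(Σy)²)]
  nΣx²−(Σx)² = 8·370 − 2116 = 844;  nΣy²−(Σy)² = 8·38332 − 197136 = 109520
  √(844·109520) = √92434880 = 9614.3060
r = -2808 / 9614.3060 = -0.2921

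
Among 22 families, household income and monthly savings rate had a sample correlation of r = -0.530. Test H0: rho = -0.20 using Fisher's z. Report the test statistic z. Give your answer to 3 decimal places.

-1.689

Fisher z: atanh(-0.530) = -0.590145, atanh(-0.20) = -0.202733
z = (z_r − z_0)·√(n−3) = (-0.590145 − (-0.202733))·√19 = -0.387412 · 4.358899 = -1.689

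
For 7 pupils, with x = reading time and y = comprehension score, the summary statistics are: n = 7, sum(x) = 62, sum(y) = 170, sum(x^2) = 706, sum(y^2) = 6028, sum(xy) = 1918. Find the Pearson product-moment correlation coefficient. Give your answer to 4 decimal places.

0.7553

S_xy = nΣxy − ΣxΣy = 7·1918 − 62·170 = 13426 − 10540 = 2886
S_xx = nΣx² − (Σx)² = 7·706 − 62² = 4942 − 3844 = 1098
S_yy = nΣy² − (Σy)² = 7·6028 − 170² = 42196 − 28900 = 13296
r = S_xy / √(S_xx·S_yy) = 2886 / √(1098·13296) = 2886 / √14599008 = 2886 / 3820.8648 = 0.7553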